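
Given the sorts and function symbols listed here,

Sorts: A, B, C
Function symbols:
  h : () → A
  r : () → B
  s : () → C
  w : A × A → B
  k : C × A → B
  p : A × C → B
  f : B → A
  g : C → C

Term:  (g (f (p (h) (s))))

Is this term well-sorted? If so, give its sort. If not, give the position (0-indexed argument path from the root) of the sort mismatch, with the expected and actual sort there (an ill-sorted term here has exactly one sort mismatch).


ill-sorted at position [0]: expected C, got A

      (h) : A
      (s) : C
    (p (h) (s)) : B
  (f (p (h) (s))) : A
(g (f (p (h) (s)))) : ✗ arg 0 at [0] has sort A, expected C


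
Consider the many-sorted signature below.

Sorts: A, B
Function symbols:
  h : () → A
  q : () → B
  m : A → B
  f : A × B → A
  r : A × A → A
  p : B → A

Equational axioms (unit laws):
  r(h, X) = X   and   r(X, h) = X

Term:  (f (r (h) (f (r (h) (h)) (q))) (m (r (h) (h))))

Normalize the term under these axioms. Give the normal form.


normal form = (f (f (h) (q)) (m (h)))

1. (f (r (h) (f (r (h) (h)) (q))) (m (r (h) (h))))  →  (f (f (r (h) (h)) (q)) (m (r (h) (h))))
2. (f (f (r (h) (h)) (q)) (m (r (h) (h))))  →  (f (f (h) (q)) (m (r (h) (h))))
3. (f (f (h) (q)) (m (r (h) (h))))  →  (f (f (h) (q)) (m (h)))


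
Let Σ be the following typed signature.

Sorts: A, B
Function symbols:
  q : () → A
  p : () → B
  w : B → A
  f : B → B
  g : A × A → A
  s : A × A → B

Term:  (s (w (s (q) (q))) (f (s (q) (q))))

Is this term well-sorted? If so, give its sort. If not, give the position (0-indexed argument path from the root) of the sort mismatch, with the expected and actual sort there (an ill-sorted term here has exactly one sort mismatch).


      (q) : A
      (q) : A
    (s (q) (q)) : B
  (w (s (q) (q))) : A
      (q) : A
      (q) : A
    (s (q) (q)) : B
  (f (s (q) (q))) : B
(s (w (s (q) (q))) (f (s (q) (q)))) : ✗ arg 1 at [1] has sort B, expected A

ill-sorted at position [1]: expected A, got B


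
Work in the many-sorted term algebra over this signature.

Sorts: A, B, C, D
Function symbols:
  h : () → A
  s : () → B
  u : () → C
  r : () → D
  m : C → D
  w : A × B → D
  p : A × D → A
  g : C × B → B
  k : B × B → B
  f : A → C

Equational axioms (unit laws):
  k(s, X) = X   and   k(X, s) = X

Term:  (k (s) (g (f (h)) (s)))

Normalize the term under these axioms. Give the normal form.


normal form = (g (f (h)) (s))

1. (k (s) (g (f (h)) (s)))  →  (g (f (h)) (s))


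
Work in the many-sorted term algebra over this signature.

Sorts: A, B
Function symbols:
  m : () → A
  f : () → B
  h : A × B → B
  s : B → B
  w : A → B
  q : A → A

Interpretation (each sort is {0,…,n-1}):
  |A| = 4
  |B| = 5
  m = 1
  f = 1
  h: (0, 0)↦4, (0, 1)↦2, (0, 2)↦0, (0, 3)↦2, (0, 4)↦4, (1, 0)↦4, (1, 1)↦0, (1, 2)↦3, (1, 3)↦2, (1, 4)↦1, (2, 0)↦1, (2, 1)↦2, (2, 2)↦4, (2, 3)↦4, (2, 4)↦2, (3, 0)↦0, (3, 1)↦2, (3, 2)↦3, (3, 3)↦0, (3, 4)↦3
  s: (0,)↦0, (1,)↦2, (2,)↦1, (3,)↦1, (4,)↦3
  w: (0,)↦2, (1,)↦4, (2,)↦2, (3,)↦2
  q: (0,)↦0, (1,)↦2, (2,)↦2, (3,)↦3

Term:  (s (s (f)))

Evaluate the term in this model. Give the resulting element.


value = 1

  f = 1
  (s (f)) = s(1,) = 2
  (s (s (f))) = s(2,) = 1


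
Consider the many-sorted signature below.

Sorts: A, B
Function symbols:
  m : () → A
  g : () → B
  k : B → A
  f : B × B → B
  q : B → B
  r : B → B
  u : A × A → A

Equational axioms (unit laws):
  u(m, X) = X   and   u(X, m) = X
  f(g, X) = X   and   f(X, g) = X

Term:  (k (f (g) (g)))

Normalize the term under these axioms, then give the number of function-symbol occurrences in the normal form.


1. (k (f (g) (g)))  →  (k (g))
normal form: (k (g))

size = 2


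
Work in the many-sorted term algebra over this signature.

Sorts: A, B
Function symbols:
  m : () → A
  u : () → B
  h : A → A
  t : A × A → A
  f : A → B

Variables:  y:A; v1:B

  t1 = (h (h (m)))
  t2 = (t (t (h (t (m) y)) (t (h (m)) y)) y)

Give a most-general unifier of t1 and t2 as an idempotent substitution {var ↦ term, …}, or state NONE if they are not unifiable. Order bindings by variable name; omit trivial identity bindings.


NONE (not unifiable)

head clash or occurs-check failure — not unifiable


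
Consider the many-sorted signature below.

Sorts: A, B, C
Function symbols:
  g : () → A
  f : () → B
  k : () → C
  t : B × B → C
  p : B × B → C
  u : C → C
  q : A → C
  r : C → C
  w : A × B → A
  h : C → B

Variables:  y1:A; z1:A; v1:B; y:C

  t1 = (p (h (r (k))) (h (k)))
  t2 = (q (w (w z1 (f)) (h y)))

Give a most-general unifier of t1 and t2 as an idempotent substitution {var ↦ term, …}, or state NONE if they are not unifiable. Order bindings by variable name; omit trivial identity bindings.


head clash or occurs-check failure — not unifiable

NONE (not unifiable)


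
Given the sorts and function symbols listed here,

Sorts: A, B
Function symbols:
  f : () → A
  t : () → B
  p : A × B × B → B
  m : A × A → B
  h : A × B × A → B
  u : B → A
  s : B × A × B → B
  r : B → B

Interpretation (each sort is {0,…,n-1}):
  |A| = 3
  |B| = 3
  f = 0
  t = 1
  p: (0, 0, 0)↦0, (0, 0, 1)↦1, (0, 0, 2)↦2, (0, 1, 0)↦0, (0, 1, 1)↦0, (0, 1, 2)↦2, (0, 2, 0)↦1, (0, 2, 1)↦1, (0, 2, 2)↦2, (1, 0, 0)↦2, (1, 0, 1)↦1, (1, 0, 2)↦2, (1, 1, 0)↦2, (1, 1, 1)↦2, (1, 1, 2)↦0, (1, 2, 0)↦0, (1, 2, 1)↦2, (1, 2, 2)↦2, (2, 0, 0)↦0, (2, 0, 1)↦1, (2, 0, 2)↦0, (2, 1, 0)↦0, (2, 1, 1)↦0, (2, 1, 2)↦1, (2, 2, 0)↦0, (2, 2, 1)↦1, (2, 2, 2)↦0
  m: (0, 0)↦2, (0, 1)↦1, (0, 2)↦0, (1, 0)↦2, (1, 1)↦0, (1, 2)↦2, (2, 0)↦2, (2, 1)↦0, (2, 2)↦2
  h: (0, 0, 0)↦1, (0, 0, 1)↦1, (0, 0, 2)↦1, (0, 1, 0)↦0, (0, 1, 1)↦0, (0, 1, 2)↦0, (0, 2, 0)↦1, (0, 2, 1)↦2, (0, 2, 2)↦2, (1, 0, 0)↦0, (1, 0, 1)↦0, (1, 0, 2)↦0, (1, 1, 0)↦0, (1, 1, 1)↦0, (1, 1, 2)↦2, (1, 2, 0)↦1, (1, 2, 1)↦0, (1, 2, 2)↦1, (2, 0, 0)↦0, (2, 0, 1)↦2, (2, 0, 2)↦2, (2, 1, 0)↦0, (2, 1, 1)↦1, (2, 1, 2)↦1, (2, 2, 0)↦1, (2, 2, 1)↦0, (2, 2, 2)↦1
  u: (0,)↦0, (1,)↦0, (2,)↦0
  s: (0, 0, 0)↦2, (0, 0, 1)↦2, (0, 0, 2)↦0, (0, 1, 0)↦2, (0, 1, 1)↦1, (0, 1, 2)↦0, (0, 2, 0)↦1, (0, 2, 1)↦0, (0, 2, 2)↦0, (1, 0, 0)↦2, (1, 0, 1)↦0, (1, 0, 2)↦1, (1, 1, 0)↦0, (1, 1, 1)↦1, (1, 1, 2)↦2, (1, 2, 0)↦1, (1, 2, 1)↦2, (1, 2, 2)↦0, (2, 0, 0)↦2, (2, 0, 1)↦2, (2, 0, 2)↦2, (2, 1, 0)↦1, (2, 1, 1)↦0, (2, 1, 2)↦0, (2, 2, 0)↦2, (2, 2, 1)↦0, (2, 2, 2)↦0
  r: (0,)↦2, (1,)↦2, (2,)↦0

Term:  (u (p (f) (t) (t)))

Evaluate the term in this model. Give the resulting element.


value = 0

  f = 0
  t = 1
  t = 1
  (p (f) (t) (t)) = p(0, 1, 1) = 0
  (u (p (f) (t) (t))) = u(0,) = 0


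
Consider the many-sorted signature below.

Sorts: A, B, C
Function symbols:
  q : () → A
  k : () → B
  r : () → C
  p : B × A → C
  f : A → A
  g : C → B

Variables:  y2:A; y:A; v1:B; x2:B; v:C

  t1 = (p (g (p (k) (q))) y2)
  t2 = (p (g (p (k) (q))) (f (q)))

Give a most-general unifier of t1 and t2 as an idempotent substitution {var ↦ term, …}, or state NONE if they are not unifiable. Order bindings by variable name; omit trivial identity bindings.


{y2 ↦ (f (q))}


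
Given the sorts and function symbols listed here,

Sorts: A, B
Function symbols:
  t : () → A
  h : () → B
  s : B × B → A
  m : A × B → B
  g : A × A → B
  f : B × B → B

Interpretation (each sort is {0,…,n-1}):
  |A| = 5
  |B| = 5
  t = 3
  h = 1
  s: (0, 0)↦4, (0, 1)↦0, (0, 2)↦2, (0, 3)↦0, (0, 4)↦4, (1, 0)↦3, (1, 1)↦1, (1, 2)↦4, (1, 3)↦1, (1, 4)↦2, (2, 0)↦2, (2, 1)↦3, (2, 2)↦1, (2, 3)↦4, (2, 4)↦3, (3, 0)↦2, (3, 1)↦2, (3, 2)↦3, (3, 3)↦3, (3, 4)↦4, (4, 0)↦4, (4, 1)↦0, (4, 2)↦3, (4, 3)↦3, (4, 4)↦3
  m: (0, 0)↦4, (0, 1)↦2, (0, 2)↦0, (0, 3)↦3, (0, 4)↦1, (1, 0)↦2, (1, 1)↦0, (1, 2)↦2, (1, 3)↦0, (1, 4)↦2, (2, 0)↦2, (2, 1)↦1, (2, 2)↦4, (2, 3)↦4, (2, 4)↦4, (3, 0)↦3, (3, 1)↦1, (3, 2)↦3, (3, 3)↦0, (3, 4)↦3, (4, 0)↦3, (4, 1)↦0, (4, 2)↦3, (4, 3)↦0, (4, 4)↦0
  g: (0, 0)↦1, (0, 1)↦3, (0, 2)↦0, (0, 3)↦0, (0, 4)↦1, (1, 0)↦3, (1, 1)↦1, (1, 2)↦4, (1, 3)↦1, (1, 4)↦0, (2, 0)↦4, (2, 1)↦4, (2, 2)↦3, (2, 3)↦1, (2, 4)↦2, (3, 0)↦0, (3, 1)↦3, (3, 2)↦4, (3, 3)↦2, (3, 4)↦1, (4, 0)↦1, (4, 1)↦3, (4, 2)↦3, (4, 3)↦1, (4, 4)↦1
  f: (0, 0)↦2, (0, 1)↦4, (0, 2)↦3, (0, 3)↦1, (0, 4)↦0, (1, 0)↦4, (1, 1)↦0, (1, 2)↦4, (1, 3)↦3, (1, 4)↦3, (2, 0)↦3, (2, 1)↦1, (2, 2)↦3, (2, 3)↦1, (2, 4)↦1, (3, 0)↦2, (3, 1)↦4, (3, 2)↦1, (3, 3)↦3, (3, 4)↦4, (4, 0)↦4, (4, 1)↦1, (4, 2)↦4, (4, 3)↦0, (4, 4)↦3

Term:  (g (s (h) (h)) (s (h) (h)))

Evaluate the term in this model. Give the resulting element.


value = 1

  h = 1
  h = 1
  (s (h) (h)) = s(1, 1) = 1
  h = 1
  h = 1
  (s (h) (h)) = s(1, 1) = 1
  (g (s (h) (h)) (s (h) (h))) = g(1, 1) = 1


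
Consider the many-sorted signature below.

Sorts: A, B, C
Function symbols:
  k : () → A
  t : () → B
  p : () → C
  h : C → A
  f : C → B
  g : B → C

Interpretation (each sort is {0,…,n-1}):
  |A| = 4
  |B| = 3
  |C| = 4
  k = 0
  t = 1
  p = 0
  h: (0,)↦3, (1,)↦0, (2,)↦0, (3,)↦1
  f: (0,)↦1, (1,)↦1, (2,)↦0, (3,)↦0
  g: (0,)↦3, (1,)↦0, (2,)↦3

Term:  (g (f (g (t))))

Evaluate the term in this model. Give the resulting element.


  t = 1
  (g (t)) = g(1,) = 0
  (f (g (t))) = f(0,) = 1
  (g (f (g (t)))) = g(1,) = 0

value = 0


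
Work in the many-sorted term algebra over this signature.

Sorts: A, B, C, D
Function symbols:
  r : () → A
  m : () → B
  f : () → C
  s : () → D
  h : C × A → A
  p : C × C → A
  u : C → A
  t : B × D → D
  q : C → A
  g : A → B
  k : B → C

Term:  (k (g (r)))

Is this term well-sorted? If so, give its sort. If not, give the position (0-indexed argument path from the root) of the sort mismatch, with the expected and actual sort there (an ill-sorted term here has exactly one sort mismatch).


    (r) : A
  (g (r)) : B
(k (g (r))) : C

well-sorted; sort = C


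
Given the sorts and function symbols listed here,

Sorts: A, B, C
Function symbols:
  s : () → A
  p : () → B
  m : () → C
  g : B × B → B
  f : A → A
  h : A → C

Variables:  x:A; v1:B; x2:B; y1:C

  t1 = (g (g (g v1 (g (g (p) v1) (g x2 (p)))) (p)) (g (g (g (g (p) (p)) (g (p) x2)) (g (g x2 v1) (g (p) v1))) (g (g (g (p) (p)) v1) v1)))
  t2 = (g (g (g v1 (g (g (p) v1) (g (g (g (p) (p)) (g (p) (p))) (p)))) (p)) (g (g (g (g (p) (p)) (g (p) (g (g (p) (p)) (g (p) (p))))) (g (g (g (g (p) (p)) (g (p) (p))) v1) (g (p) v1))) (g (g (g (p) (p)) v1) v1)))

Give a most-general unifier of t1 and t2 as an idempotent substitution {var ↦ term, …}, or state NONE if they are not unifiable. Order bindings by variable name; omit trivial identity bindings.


{x2 ↦ (g (g (p) (p)) (g (p) (p)))}


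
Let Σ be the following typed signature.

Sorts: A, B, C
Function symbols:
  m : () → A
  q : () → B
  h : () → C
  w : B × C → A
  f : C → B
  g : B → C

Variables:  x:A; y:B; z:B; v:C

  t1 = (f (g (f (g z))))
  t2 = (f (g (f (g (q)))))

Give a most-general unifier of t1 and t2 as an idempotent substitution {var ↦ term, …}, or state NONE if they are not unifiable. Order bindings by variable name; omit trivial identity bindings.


{z ↦ (q)}


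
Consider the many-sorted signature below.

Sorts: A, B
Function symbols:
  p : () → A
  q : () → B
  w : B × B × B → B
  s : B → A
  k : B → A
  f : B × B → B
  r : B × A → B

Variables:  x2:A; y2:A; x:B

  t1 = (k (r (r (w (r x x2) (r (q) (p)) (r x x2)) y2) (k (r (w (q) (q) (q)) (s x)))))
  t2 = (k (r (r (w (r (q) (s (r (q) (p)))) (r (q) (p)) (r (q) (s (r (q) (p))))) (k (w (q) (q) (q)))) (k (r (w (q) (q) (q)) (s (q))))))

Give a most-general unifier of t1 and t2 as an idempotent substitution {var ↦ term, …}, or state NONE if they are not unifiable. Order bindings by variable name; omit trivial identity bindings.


{x ↦ (q), x2 ↦ (s (r (q) (p))), y2 ↦ (k (w (q) (q) (q)))}


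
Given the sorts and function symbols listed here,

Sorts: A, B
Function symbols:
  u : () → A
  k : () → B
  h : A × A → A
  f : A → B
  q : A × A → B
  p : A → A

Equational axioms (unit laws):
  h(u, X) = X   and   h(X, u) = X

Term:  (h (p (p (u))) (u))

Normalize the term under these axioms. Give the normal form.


1. (h (p (p (u))) (u))  →  (p (p (u)))

normal form = (p (p (u)))


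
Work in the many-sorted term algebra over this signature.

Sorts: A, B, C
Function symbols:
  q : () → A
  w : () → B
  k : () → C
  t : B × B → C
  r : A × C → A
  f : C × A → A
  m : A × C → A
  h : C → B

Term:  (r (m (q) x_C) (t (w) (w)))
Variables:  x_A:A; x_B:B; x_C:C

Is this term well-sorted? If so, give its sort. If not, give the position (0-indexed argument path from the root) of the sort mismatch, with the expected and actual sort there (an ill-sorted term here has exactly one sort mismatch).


well-sorted; sort = A

    (q) : A
    x_C : C
  (m (q) x_C) : A
    (w) : B
    (w) : B
  (t (w) (w)) : C
(r (m (q) x_C) (t (w) (w))) : A


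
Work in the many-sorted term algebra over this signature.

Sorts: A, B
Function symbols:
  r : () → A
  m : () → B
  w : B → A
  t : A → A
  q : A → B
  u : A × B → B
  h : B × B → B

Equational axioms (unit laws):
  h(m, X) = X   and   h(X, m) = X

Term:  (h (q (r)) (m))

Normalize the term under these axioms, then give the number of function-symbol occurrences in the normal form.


1. (h (q (r)) (m))  →  (q (r))
normal form: (q (r))

size = 2


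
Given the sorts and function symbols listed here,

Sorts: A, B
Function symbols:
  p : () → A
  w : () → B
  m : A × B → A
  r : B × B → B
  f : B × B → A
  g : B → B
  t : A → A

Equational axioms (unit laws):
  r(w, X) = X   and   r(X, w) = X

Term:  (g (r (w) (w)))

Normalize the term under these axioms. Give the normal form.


1. (g (r (w) (w)))  →  (g (w))

normal form = (g (w))


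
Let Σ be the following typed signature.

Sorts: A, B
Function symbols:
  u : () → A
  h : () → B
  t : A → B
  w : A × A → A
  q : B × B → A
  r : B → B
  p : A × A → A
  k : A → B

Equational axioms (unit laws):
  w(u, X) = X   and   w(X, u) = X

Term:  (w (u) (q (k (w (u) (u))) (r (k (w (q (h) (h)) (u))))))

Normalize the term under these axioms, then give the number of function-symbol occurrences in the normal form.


size = 8

1. (w (u) (q (k (w (u) (u))) (r (k (w (q (h) (h)) (u))))))  →  (q (k (w (u) (u))) (r (k (w (q (h) (h)) (u)))))
2. (q (k (w (u) (u))) (r (k (w (q (h) (h)) (u)))))  →  (q (k (u)) (r (k (w (q (h) (h)) (u)))))
3. (q (k (u)) (r (k (w (q (h) (h)) (u)))))  →  (q (k (u)) (r (k (q (h) (h)))))
normal form: (q (k (u)) (r (k (q (h) (h)))))


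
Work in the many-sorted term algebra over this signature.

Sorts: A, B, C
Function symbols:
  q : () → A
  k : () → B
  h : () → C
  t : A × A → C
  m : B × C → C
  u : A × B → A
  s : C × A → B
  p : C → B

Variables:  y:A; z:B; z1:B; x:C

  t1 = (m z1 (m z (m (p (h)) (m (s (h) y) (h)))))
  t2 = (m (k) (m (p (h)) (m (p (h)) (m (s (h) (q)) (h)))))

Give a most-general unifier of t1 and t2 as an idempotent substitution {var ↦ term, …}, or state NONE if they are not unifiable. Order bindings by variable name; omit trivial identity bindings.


{y ↦ (q), z ↦ (p (h)), z1 ↦ (k)}


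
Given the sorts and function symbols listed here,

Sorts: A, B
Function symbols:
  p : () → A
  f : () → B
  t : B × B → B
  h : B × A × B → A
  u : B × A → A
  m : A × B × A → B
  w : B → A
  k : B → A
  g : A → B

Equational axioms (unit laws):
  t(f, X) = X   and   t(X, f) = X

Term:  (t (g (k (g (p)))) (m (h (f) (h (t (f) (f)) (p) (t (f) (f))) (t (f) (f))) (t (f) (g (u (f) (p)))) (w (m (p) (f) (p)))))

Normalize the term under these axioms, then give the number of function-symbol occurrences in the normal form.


1. (t (g (k (g (p)))) (m (h (f) (h (t (f) (f)) (p) (t (f) (f))) (t (f) (f))) (t (f) (g (u (f) (p)))) (w (m (p) (f) (p)))))  →  (t (g (k (g (p)))) (m (h (f) (h (f) (p) (t (f) (f))) (t (f) (f))) (t (f) (g (u (f) (p)))) (w (m (p) (f) (p)))))
2. (t (g (k (g (p)))) (m (h (f) (h (f) (p) (t (f) (f))) (t (f) (f))) (t (f) (g (u (f) (p)))) (w (m (p) (f) (p)))))  →  (t (g (k (g (p)))) (m (h (f) (h (f) (p) (f)) (t (f) (f))) (t (f) (g (u (f) (p)))) (w (m (p) (f) (p)))))
3. (t (g (k (g (p)))) (m (h (f) (h (f) (p) (f)) (t (f) (f))) (t (f) (g (u (f) (p)))) (w (m (p) (f) (p)))))  →  (t (g (k (g (p)))) (m (h (f) (h (f) (p) (f)) (f)) (t (f) (g (u (f) (p)))) (w (m (p) (f) (p)))))
4. (t (g (k (g (p)))) (m (h (f) (h (f) (p) (f)) (f)) (t (f) (g (u (f) (p)))) (w (m (p) (f) (p)))))  →  (t (g (k (g (p)))) (m (h (f) (h (f) (p) (f)) (f)) (g (u (f) (p))) (w (m (p) (f) (p)))))
normal form: (t (g (k (g (p)))) (m (h (f) (h (f) (p) (f)) (f)) (g (u (f) (p))) (w (m (p) (f) (p)))))

size = 22


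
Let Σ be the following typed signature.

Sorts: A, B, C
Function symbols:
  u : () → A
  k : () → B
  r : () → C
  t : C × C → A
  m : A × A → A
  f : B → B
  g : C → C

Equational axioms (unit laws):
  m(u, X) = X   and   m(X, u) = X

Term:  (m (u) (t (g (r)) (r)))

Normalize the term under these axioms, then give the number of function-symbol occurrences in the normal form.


1. (m (u) (t (g (r)) (r)))  →  (t (g (r)) (r))
normal form: (t (g (r)) (r))

size = 4


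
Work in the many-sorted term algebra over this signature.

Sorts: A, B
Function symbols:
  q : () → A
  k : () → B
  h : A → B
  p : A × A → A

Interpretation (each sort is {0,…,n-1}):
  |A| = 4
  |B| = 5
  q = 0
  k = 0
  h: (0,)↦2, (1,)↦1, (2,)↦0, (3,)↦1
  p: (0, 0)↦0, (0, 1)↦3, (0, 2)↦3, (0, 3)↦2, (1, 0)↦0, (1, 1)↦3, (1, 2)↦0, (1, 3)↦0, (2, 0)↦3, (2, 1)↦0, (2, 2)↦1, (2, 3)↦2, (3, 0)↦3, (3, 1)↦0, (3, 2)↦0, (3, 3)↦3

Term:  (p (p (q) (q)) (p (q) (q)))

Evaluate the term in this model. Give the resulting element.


value = 0

  q = 0
  q = 0
  (p (q) (q)) = p(0, 0) = 0
  q = 0
  q = 0
  (p (q) (q)) = p(0, 0) = 0
  (p (p (q) (q)) (p (q) (q))) = p(0, 0) = 0


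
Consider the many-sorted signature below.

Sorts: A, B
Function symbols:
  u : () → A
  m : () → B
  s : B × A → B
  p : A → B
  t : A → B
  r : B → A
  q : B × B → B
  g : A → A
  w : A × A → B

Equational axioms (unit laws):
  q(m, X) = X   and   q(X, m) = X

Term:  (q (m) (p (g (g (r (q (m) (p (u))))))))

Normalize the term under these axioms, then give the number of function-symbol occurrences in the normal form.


size = 6

1. (q (m) (p (g (g (r (q (m) (p (u))))))))  →  (p (g (g (r (q (m) (p (u)))))))
2. (p (g (g (r (q (m) (p (u)))))))  →  (p (g (g (r (p (u))))))
normal form: (p (g (g (r (p (u))))))


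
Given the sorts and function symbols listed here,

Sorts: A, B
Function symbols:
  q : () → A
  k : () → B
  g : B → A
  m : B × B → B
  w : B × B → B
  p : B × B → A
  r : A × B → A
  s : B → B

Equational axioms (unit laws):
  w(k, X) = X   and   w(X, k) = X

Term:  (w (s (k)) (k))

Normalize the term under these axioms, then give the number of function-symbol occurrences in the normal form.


1. (w (s (k)) (k))  →  (s (k))
normal form: (s (k))

size = 2


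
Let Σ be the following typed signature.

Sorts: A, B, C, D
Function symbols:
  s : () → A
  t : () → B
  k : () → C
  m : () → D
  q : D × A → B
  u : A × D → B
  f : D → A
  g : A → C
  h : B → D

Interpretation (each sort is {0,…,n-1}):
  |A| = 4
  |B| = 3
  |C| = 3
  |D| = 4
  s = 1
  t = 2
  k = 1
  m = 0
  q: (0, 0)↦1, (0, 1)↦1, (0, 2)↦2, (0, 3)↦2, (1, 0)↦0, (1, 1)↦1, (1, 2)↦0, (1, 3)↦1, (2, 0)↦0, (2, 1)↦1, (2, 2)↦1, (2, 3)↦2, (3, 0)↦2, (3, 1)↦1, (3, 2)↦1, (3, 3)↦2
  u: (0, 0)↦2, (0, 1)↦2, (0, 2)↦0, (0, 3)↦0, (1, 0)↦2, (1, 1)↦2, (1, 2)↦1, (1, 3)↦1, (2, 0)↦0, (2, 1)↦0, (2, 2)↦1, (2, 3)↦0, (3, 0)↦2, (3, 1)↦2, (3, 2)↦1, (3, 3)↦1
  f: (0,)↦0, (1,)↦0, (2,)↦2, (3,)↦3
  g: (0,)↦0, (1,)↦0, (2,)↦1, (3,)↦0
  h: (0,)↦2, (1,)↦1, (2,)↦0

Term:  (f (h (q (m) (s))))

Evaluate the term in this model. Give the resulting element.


  m = 0
  s = 1
  (q (m) (s)) = q(0, 1) = 1
  (h (q (m) (s))) = h(1,) = 1
  (f (h (q (m) (s)))) = f(1,) = 0

value = 0


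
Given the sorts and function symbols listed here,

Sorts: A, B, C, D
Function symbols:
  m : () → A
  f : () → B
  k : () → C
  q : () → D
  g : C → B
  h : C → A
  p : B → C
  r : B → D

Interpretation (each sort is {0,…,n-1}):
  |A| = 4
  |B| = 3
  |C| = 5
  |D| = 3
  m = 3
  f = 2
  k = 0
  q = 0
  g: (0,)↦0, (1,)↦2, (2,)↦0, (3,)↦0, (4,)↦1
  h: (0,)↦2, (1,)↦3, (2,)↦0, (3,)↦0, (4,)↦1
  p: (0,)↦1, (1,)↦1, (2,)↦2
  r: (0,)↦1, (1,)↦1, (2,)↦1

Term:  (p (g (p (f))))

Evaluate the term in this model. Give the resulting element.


value = 1

  f = 2
  (p (f)) = p(2,) = 2
  (g (p (f))) = g(2,) = 0
  (p (g (p (f)))) = p(0,) = 1


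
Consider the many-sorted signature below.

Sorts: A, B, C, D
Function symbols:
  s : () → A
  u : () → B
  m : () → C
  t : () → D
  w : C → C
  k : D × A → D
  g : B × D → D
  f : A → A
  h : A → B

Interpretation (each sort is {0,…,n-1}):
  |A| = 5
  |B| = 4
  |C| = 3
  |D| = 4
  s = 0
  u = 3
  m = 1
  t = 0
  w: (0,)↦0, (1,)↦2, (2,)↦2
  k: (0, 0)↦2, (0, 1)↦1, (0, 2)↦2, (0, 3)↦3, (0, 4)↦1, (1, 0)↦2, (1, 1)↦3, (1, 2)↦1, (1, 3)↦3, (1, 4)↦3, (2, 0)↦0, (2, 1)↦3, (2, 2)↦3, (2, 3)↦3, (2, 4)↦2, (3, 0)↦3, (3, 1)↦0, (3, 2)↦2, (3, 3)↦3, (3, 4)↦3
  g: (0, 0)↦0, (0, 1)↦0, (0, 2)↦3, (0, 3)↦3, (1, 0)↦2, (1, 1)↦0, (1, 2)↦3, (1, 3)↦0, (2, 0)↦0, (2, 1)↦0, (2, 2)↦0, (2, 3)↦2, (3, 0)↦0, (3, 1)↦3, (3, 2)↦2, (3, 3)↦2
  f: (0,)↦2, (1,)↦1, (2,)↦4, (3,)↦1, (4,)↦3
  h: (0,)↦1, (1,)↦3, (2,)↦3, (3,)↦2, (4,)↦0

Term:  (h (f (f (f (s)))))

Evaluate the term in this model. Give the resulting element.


  s = 0
  (f (s)) = f(0,) = 2
  (f (f (s))) = f(2,) = 4
  (f (f (f (s)))) = f(4,) = 3
  (h (f (f (f (s))))) = h(3,) = 2

value = 2


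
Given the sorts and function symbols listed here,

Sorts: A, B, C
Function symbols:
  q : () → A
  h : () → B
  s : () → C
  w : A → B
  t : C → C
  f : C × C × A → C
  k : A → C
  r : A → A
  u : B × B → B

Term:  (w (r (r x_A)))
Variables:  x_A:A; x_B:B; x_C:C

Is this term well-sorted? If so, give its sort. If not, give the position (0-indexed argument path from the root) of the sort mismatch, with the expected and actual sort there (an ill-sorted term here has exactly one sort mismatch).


      x_A : A
    (r x_A) : A
  (r (r x_A)) : A
(w (r (r x_A))) : B

well-sorted; sort = B


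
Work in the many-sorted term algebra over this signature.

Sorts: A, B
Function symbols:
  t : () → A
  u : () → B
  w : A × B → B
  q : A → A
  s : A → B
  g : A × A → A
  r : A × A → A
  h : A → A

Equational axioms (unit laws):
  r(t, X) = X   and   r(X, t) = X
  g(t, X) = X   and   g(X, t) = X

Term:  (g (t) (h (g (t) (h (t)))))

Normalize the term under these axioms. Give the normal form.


normal form = (h (h (t)))

1. (g (t) (h (g (t) (h (t)))))  →  (h (g (t) (h (t))))
2. (h (g (t) (h (t))))  →  (h (h (t)))


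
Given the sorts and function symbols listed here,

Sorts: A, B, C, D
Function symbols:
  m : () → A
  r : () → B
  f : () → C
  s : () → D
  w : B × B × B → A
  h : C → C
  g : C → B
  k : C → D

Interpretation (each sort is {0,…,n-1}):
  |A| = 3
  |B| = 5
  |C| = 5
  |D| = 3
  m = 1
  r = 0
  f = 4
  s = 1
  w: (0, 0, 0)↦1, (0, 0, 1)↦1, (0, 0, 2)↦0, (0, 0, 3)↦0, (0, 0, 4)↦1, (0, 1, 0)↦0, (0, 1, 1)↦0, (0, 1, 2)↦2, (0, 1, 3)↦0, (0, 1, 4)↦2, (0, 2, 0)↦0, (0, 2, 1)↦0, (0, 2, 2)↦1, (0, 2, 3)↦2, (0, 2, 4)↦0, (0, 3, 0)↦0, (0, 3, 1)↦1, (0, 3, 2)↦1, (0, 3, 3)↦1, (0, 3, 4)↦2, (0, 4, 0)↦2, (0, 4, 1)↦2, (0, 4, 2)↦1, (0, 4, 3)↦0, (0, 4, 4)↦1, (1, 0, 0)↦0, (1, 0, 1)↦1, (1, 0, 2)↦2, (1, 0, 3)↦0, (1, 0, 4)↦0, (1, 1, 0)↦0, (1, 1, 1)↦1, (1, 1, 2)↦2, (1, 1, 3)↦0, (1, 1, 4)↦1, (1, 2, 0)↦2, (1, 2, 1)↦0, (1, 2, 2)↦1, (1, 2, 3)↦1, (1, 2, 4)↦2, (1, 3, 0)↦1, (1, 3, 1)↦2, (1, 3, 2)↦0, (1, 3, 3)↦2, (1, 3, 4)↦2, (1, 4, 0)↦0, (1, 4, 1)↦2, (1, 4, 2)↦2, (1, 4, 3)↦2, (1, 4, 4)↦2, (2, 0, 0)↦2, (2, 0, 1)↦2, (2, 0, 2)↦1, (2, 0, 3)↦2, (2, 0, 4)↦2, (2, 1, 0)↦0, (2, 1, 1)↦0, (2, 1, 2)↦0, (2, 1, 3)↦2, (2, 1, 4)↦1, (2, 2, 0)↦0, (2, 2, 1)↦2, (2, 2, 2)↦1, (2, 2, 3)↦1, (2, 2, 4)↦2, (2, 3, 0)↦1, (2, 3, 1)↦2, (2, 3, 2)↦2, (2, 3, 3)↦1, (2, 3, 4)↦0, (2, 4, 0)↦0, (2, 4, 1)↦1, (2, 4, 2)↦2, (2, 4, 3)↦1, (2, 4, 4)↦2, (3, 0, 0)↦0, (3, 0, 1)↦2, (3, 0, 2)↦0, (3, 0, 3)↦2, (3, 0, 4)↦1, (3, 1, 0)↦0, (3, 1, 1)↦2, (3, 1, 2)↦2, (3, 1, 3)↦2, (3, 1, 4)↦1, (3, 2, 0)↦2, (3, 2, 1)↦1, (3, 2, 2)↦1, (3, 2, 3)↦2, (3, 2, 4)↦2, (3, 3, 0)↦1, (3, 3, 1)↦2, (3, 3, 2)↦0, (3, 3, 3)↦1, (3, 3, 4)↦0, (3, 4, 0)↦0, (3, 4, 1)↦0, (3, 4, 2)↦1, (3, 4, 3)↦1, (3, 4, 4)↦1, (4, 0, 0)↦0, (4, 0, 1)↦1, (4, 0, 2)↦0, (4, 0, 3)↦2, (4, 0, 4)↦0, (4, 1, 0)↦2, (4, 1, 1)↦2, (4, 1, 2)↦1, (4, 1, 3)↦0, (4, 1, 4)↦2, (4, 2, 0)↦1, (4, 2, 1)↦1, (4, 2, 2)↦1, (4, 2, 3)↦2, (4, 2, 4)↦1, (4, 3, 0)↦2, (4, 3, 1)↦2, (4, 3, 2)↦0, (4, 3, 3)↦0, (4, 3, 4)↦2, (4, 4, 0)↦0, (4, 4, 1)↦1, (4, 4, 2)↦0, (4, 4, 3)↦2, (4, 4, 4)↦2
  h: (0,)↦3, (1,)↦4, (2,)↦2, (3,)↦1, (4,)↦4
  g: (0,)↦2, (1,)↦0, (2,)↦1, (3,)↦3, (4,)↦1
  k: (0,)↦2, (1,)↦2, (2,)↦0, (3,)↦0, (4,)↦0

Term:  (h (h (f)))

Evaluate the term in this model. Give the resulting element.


value = 4

  f = 4
  (h (f)) = h(4,) = 4
  (h (h (f))) = h(4,) = 4


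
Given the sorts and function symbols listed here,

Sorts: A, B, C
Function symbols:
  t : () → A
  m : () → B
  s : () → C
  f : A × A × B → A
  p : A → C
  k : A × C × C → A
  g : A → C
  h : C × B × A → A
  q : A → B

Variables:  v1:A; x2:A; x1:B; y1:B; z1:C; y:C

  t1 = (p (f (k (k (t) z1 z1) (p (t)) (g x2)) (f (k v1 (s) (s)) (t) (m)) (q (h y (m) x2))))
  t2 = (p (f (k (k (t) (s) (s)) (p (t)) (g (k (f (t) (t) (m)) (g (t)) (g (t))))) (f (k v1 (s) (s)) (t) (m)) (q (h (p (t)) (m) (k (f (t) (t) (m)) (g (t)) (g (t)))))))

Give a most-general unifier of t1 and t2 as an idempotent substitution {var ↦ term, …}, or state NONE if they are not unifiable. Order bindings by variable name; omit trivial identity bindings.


{x2 ↦ (k (f (t) (t) (m)) (g (t)) (g (t))), y ↦ (p (t)), z1 ↦ (s)}


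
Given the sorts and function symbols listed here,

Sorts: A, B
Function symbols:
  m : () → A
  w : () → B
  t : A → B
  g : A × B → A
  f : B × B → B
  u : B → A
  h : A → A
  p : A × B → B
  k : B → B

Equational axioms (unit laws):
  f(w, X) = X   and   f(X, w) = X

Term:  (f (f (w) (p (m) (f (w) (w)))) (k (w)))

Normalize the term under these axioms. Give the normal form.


normal form = (f (p (m) (w)) (k (w)))

1. (f (f (w) (p (m) (f (w) (w)))) (k (w)))  →  (f (p (m) (f (w) (w))) (k (w)))
2. (f (p (m) (f (w) (w))) (k (w)))  →  (f (p (m) (w)) (k (w)))


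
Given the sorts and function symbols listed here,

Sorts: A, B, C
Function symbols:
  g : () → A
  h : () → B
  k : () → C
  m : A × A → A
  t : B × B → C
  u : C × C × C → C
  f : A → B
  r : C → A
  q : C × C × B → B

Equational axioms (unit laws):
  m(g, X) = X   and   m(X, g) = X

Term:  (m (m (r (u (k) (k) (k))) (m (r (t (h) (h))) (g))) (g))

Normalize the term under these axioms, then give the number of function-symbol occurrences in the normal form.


size = 10

1. (m (m (r (u (k) (k) (k))) (m (r (t (h) (h))) (g))) (g))  →  (m (r (u (k) (k) (k))) (m (r (t (h) (h))) (g)))
2. (m (r (u (k) (k) (k))) (m (r (t (h) (h))) (g)))  →  (m (r (u (k) (k) (k))) (r (t (h) (h))))
normal form: (m (r (u (k) (k) (k))) (r (t (h) (h))))


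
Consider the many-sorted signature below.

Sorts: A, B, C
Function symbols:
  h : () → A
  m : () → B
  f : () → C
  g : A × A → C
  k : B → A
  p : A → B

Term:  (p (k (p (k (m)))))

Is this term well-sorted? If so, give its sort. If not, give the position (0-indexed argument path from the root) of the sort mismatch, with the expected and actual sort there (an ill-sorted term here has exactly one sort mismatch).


well-sorted; sort = B

        (m) : B
      (k (m)) : A
    (p (k (m))) : B
  (k (p (k (m)))) : A
(p (k (p (k (m))))) : B


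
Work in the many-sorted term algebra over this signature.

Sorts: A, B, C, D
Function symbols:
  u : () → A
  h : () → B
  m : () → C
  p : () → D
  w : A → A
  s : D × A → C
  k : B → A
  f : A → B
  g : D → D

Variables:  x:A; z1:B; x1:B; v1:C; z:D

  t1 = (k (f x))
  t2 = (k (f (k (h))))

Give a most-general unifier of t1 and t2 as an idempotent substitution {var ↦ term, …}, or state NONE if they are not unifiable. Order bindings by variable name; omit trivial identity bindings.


{x ↦ (k (h))}


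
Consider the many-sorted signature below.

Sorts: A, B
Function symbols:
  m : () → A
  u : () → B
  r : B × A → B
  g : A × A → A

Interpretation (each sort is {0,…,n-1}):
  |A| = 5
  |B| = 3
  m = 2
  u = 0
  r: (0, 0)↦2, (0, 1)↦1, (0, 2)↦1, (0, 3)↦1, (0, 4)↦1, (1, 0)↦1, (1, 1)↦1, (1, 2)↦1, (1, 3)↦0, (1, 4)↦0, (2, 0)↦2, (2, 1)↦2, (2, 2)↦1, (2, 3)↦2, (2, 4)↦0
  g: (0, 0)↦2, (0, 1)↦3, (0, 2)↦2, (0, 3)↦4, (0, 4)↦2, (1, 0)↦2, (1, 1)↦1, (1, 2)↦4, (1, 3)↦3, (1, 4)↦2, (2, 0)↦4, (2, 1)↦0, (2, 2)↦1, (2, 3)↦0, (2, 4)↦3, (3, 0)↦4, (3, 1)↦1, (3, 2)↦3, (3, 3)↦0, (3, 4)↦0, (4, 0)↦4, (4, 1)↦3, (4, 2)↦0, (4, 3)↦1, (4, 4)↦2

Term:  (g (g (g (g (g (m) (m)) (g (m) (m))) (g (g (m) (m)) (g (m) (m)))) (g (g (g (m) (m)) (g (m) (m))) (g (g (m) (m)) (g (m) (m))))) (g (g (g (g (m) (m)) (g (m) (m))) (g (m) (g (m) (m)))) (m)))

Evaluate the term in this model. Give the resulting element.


  m = 2
  m = 2
  (g (m) (m)) = g(2, 2) = 1
  m = 2
  m = 2
  (g (m) (m)) = g(2, 2) = 1
  (g (g (m) (m)) (g (m) (m))) = g(1, 1) = 1
  m = 2
  m = 2
  (g (m) (m)) = g(2, 2) = 1
  m = 2
  m = 2
  (g (m) (m)) = g(2, 2) = 1
  (g (g (m) (m)) (g (m) (m))) = g(1, 1) = 1
  (g (g (g (m) (m)) (g (m) (m))) (g (g (m) (m)) (g (m) (m)))) = g(1, 1) = 1
  m = 2
  m = 2
  (g (m) (m)) = g(2, 2) = 1
  m = 2
  m = 2
  (g (m) (m)) = g(2, 2) = 1
  (g (g (m) (m)) (g (m) (m))) = g(1, 1) = 1
  m = 2
  m = 2
  (g (m) (m)) = g(2, 2) = 1
  m = 2
  m = 2
  (g (m) (m)) = g(2, 2) = 1
  (g (g (m) (m)) (g (m) (m))) = g(1, 1) = 1
  (g (g (g (m) (m)) (g (m) (m))) (g (g (m) (m)) (g (m) (m)))) = g(1, 1) = 1
  (g (g (g (g (m) (m)) (g (m) (m))) (g (g (m) (m)) (g (m) (m)))) (g (g (g (m) (m)) (g (m) (m))) (g (g (m) (m)) (g (m) (m))))) = g(1, 1) = 1
  m = 2
  m = 2
  (g (m) (m)) = g(2, 2) = 1
  m = 2
  m = 2
  (g (m) (m)) = g(2, 2) = 1
  (g (g (m) (m)) (g (m) (m))) = g(1, 1) = 1
  m = 2
  m = 2
  m = 2
  (g (m) (m)) = g(2, 2) = 1
  (g (m) (g (m) (m))) = g(2, 1) = 0
  (g (g (g (m) (m)) (g (m) (m))) (g (m) (g (m) (m)))) = g(1, 0) = 2
  m = 2
  (g (g (g (g (m) (m)) (g (m) (m))) (g (m) (g (m) (m)))) (m)) = g(2, 2) = 1
  (g (g (g (g (g (m) (m)) (g (m) (m))) (g (g (m) (m)) (g (m) (m)))) (g (g (g (m) (m)) (g (m) (m))) (g (g (m) (m)) (g (m) (m))))) (g (g (g (g (m) (m)) (g (m) (m))) (g (m) (g (m) (m)))) (m))) = g(1, 1) = 1

value = 1


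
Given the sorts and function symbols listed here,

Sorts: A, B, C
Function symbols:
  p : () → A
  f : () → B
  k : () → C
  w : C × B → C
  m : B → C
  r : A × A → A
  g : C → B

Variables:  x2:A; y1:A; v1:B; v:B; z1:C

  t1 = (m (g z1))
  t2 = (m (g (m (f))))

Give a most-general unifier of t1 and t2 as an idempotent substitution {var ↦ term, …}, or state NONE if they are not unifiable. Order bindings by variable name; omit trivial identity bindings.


{z1 ↦ (m (f))}


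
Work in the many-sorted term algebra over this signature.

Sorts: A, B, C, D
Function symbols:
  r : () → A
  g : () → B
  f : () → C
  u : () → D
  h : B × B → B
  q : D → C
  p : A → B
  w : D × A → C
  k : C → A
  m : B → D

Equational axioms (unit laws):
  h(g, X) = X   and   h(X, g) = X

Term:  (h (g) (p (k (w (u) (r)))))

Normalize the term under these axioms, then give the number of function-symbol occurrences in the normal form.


1. (h (g) (p (k (w (u) (r)))))  →  (p (k (w (u) (r))))
normal form: (p (k (w (u) (r))))

size = 5


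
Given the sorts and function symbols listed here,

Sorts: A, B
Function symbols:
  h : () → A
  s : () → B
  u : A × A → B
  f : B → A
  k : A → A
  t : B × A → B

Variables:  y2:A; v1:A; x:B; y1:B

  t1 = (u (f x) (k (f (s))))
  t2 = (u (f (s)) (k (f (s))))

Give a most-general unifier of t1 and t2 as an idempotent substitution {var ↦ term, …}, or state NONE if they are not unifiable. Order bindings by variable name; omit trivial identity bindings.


{x ↦ (s)}


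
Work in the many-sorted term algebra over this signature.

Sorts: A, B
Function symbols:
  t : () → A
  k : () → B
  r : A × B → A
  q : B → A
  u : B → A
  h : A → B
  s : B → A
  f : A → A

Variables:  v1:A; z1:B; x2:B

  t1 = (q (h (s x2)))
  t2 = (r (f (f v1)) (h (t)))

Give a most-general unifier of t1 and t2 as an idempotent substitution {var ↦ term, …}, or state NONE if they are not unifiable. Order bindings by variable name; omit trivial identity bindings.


head clash or occurs-check failure — not unifiable

NONE (not unifiable)


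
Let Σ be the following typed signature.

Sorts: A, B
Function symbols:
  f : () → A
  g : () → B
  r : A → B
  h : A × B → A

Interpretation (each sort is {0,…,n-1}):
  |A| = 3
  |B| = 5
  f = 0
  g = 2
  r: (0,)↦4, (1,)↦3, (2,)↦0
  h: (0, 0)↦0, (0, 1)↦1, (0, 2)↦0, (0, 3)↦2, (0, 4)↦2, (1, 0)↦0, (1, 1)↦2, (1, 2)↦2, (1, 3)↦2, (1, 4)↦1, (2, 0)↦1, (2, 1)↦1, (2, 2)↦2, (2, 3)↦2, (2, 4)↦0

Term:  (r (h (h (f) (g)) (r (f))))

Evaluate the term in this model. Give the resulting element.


value = 0

  f = 0
  g = 2
  (h (f) (g)) = h(0, 2) = 0
  f = 0
  (r (f)) = r(0,) = 4
  (h (h (f) (g)) (r (f))) = h(0, 4) = 2
  (r (h (h (f) (g)) (r (f)))) = r(2,) = 0


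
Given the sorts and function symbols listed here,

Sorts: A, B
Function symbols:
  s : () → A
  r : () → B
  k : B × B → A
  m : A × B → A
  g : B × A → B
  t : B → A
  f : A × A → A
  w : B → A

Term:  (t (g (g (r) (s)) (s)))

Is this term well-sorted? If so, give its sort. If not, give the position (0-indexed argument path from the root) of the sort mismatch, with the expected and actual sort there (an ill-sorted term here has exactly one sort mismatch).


well-sorted; sort = A

      (r) : B
      (s) : A
    (g (r) (s)) : B
    (s) : A
  (g (g (r) (s)) (s)) : B
(t (g (g (r) (s)) (s))) : A


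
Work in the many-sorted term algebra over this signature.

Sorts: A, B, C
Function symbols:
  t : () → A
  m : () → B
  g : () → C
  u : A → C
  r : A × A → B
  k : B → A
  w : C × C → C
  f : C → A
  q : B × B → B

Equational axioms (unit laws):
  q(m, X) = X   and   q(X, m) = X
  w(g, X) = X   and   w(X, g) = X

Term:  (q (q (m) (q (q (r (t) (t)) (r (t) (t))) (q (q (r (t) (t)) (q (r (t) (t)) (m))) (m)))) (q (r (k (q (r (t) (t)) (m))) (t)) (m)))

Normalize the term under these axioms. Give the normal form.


normal form = (q (q (q (r (t) (t)) (r (t) (t))) (q (r (t) (t)) (r (t) (t)))) (r (k (r (t) (t))) (t)))

1. (q (q (m) (q (q (r (t) (t)) (r (t) (t))) (q (q (r (t) (t)) (q (r (t) (t)) (m))) (m)))) (q (r (k (q (r (t) (t)) (m))) (t)) (m)))  →  (q (q (q (r (t) (t)) (r (t) (t))) (q (q (r (t) (t)) (q (r (t) (t)) (m))) (m))) (q (r (k (q (r (t) (t)) (m))) (t)) (m)))
2. (q (q (q (r (t) (t)) (r (t) (t))) (q (q (r (t) (t)) (q (r (t) (t)) (m))) (m))) (q (r (k (q (r (t) (t)) (m))) (t)) (m)))  →  (q (q (q (r (t) (t)) (r (t) (t))) (q (r (t) (t)) (q (r (t) (t)) (m)))) (q (r (k (q (r (t) (t)) (m))) (t)) (m)))
3. (q (q (q (r (t) (t)) (r (t) (t))) (q (r (t) (t)) (q (r (t) (t)) (m)))) (q (r (k (q (r (t) (t)) (m))) (t)) (m)))  →  (q (q (q (r (t) (t)) (r (t) (t))) (q (r (t) (t)) (r (t) (t)))) (q (r (k (q (r (t) (t)) (m))) (t)) (m)))
4. (q (q (q (r (t) (t)) (r (t) (t))) (q (r (t) (t)) (r (t) (t)))) (q (r (k (q (r (t) (t)) (m))) (t)) (m)))  →  (q (q (q (r (t) (t)) (r (t) (t))) (q (r (t) (t)) (r (t) (t)))) (r (k (q (r (t) (t)) (m))) (t)))
5. (q (q (q (r (t) (t)) (r (t) (t))) (q (r (t) (t)) (r (t) (t)))) (r (k (q (r (t) (t)) (m))) (t)))  →  (q (q (q (r (t) (t)) (r (t) (t))) (q (r (t) (t)) (r (t) (t)))) (r (k (r (t) (t))) (t)))


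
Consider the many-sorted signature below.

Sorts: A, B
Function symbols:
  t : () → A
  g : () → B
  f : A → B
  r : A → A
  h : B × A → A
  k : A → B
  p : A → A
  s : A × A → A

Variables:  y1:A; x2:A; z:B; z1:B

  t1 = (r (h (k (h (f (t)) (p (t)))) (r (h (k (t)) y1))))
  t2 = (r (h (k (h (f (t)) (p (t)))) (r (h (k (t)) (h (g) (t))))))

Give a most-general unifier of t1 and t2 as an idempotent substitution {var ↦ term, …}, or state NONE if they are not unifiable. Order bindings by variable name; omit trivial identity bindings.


{y1 ↦ (h (g) (t))}


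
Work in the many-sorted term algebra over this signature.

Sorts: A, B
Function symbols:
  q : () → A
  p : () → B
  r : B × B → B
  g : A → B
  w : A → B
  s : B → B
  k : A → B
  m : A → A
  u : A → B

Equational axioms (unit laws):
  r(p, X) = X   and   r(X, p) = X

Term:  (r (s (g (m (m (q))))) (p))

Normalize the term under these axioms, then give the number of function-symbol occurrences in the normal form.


size = 5

1. (r (s (g (m (m (q))))) (p))  →  (s (g (m (m (q)))))
normal form: (s (g (m (m (q)))))


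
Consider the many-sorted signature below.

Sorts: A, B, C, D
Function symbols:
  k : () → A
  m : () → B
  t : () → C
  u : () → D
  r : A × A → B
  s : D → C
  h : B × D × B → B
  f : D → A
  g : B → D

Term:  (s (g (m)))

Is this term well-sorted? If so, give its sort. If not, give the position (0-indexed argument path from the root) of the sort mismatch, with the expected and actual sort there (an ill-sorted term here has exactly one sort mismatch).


well-sorted; sort = C

    (m) : B
  (g (m)) : D
(s (g (m))) : C


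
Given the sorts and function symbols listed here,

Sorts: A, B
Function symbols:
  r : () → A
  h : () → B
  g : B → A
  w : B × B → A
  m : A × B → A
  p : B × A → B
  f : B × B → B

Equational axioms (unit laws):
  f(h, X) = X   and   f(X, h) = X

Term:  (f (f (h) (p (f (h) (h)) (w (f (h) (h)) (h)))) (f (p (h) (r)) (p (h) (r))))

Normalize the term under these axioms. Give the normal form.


normal form = (f (p (h) (w (h) (h))) (f (p (h) (r)) (p (h) (r))))

1. (f (f (h) (p (f (h) (h)) (w (f (h) (h)) (h)))) (f (p (h) (r)) (p (h) (r))))  →  (f (p (f (h) (h)) (w (f (h) (h)) (h))) (f (p (h) (r)) (p (h) (r))))
2. (f (p (f (h) (h)) (w (f (h) (h)) (h))) (f (p (h) (r)) (p (h) (r))))  →  (f (p (h) (w (f (h) (h)) (h))) (f (p (h) (r)) (p (h) (r))))
3. (f (p (h) (w (f (h) (h)) (h))) (f (p (h) (r)) (p (h) (r))))  →  (f (p (h) (w (h) (h))) (f (p (h) (r)) (p (h) (r))))


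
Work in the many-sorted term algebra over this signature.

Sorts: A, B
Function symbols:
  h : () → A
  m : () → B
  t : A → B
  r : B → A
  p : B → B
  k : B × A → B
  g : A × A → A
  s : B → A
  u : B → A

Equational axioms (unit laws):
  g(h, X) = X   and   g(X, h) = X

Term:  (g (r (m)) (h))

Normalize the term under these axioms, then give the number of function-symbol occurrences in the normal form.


size = 2

1. (g (r (m)) (h))  →  (r (m))
normal form: (r (m))


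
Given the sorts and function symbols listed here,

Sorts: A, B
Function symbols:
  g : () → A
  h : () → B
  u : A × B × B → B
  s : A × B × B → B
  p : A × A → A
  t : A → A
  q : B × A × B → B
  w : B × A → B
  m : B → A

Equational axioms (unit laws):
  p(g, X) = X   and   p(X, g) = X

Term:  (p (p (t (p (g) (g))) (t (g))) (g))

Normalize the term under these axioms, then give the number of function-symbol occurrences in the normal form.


1. (p (p (t (p (g) (g))) (t (g))) (g))  →  (p (t (p (g) (g))) (t (g)))
2. (p (t (p (g) (g))) (t (g)))  →  (p (t (g)) (t (g)))
normal form: (p (t (g)) (t (g)))

size = 5
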